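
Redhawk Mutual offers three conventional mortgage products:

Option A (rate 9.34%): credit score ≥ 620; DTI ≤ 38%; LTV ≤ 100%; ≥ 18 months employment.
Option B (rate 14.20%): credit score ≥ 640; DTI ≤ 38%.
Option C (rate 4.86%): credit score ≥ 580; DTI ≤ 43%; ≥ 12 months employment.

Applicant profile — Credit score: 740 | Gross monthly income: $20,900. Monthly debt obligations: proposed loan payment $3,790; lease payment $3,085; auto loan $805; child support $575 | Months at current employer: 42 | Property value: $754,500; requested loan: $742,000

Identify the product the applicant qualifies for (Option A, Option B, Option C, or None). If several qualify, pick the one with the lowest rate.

Total debts = (3,790 + 3,085 + 805 + 575) = 8,255; DTI = 8,255/20,900 = 39.5%.
LTV = 742,000/754,500 = 98.3%.
Option A: score 740 ≥ 620; DTI 39.5% > 38%; LTV 98.3% ≤ 100%; employment 42 ≥ 18 mo → does not qualify.
Option B: score 740 ≥ 640; DTI 39.5% > 38% → does not qualify.
Option C: score 740 ≥ 580; DTI 39.5% ≤ 43%; employment 42 ≥ 12 mo → qualifies.

Option C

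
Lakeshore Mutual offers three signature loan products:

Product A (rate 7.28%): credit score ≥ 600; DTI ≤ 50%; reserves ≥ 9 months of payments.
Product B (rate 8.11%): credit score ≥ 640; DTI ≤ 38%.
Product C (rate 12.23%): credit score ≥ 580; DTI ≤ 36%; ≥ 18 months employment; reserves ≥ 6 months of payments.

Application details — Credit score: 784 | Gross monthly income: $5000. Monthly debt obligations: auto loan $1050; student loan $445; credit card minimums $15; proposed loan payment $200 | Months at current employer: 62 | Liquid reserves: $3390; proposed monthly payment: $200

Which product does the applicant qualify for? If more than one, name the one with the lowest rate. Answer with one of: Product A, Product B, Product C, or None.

Total debts = (1,050 + 445 + 15 + 200) = 1,710; DTI = 1,710/5,000 = 34.2%.
Reserves = 3,390/200 = 16.9 months.
Product A: score 784 ≥ 600; DTI 34.2% ≤ 50%; reserves 16.9 ≥ 9 mo → qualifies.
Product B: score 784 ≥ 640; DTI 34.2% ≤ 38% → qualifies.
Product C: score 784 ≥ 580; DTI 34.2% ≤ 36%; employment 62 ≥ 18 mo; reserves 16.9 ≥ 6 mo → qualifies.
Qualifying: Product A, Product B, Product C. Lowest rate is 7.28% → Product A.

Product A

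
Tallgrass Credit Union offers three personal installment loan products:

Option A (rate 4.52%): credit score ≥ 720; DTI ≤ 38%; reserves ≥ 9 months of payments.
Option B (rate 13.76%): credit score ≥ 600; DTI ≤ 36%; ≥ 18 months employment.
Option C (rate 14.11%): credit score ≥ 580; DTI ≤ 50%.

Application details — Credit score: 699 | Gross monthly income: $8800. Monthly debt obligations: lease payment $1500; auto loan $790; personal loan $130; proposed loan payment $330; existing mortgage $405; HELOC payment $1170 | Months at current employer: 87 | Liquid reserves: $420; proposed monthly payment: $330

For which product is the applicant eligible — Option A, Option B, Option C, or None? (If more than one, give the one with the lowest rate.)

Total debts = (1,500 + 790 + 130 + 330 + 405 + 1,170) = 4,325; DTI = 4,325/8,800 = 49.1%.
Reserves = 420/330 = 1.3 months.
Option A: score 699 < 720; DTI 49.1% > 38%; reserves 1.3 < 9 mo → does not qualify.
Option B: score 699 ≥ 600; DTI 49.1% > 36%; employment 87 ≥ 18 mo → does not qualify.
Option C: score 699 ≥ 580; DTI 49.1% ≤ 50% → qualifies.

Option C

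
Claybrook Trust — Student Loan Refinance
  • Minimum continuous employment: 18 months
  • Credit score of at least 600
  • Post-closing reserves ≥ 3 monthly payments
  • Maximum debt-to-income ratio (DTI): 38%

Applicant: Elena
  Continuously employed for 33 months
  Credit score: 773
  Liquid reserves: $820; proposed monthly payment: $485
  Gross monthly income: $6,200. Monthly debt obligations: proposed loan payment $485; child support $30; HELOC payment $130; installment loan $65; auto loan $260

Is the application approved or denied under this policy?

Employment 33 ≥ 18 months
Credit score 773 ≥ 600 (meets)
Reserves: 820 ÷ 485 = 1.7 months (below 3-month minimum)
Total monthly debts = (485 + 30 + 130 + 65 + 260) = 970. DTI = 970/6,200 = 15.6% ≤ 38%
Fails on reserves.

Denied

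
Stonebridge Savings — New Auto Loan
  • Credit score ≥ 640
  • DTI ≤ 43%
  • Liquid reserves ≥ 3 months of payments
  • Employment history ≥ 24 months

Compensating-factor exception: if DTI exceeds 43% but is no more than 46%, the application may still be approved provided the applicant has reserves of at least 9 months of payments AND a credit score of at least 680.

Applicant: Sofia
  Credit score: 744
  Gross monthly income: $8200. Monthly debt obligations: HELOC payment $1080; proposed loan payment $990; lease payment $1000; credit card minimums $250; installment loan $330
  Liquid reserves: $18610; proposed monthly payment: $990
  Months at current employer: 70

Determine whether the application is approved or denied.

Credit score 744 ≥ 640 (meets base)
Total debts = (1,080 + 990 + 1,000 + 250 + 330) = 3,650. DTI: 3,650 ÷ 8,200 = 44.5%, over the 43% base limit.
Reserves = 18,610/990 = 18.8 months ≥ 3
Employment 70 ≥ 24 months
DTI 44.5% is within the 43%–46% exception band; checking compensating factors.
Reserves 18.8 ≥ 9 months; credit score 744 ≥ 680.
Both compensating conditions met → exception applies.

Approved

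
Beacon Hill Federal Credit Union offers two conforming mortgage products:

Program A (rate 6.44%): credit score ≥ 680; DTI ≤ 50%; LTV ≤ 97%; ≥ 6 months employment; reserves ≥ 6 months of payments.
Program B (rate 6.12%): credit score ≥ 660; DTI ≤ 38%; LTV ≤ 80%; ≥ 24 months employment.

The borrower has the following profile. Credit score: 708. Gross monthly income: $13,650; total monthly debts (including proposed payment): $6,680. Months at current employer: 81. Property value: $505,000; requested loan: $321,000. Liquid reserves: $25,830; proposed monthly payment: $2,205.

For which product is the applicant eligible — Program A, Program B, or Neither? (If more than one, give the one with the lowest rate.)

DTI = 6,680/13,650 = 48.9%.
LTV = 321,000/505,000 = 63.6%.
Reserves = 25,830/2,205 = 11.7 months.
Program A: score 708 ≥ 680; DTI 48.9% ≤ 50%; LTV 63.6% ≤ 97%; employment 81 ≥ 6 mo; reserves 11.7 ≥ 6 mo → qualifies.
Program B: score 708 ≥ 660; DTI 48.9% > 38%; LTV 63.6% ≤ 80%; employment 81 ≥ 24 mo → does not qualify.

Program A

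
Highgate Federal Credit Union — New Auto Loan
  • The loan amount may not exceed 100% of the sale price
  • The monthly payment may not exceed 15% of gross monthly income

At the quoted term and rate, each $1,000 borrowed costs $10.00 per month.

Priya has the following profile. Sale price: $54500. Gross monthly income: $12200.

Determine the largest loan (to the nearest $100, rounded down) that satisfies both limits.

Payment cap: 15% × $12,200 = $1,830/month.
At $10.00 per $1,000, that supports 1,830/10.00 × 1,000 ≈ $183,000 → $183,000.
LTV cap: 100% × $54,500 = $54,500 → $54,500.
Binding constraint: loan-to-value.

$54,500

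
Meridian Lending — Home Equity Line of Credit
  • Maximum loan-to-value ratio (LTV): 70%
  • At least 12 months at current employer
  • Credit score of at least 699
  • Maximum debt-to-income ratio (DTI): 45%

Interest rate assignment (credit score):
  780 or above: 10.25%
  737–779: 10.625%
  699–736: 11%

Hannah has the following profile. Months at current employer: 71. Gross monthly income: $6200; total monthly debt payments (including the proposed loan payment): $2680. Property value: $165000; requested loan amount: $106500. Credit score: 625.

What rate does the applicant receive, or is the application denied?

Credit score 625 < 699 (below minimum)
LTV: 106,500 ÷ 165,000 = 64.5%, within 70% cap
DTI: 2,680 ÷ 6,200 = 43.2%, within the 45% cap
Employment 71 ≥ 12 months
Not all requirements met → denied.

Denied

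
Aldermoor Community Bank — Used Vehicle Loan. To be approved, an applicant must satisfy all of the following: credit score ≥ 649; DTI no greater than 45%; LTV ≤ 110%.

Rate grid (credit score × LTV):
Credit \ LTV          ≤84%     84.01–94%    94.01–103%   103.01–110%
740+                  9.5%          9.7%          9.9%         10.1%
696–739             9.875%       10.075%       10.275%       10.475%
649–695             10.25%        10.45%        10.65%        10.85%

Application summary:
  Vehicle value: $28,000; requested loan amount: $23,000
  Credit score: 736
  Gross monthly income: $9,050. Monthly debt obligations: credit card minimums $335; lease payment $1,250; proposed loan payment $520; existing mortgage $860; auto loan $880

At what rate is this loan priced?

Credit score 736 ≥ 649; Total monthly debts = (335 + 1,250 + 520 + 860 + 880) = 3,845. DTI = 3,845/9,050 = 42.5% ≤ 45%
Loan-to-value = 23,000/28,000 = 82.1% — pass (110% max)
Credit 736 → row 696–739; LTV 82.1% → column ≤84%. Grid cell → 9.875%.

9.875%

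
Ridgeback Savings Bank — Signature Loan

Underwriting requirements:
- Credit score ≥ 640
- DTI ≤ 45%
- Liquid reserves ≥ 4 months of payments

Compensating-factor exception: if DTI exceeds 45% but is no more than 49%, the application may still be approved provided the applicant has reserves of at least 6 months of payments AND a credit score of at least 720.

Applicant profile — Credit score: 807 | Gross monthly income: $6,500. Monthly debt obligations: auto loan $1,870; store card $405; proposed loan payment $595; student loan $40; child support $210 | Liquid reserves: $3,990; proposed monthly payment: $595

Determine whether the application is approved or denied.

Credit score 807 ≥ 640 (meets base)
Total debts = (1,870 + 405 + 595 + 40 + 210) = 3,120. DTI: 3,120 ÷ 6,500 = 48%, over the 45% base limit.
Reserves = 3,990/595 = 6.7 months ≥ 4
DTI 48% is within the 45%–49% exception band; checking compensating factors.
Override check — reserves: 6.7 mo (ok); score: 807 (ok).
Both override conditions satisfied; DTI exception granted.

Approved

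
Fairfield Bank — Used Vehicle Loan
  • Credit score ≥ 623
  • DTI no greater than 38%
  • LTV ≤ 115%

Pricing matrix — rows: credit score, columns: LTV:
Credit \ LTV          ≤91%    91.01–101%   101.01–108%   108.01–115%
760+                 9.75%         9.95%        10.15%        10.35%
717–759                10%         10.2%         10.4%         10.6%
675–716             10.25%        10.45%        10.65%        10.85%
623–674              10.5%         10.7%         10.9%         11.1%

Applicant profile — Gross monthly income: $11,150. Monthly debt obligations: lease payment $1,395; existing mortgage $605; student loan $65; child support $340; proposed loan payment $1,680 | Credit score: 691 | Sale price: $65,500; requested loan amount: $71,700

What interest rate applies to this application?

Credit score 691 ≥ 623; Total monthly debts = (1,395 + 605 + 65 + 340 + 1,680) = 4,085. Debt-to-income = 4,085/11,150 = 36.6% — meets 38% limit
LTV: 71,700 ÷ 65,500 = 109.5%, within 115% cap
Score 691 is in the 675–716 band; LTV 109.5% is in the 108.01–115% band → 10.85%.

10.85%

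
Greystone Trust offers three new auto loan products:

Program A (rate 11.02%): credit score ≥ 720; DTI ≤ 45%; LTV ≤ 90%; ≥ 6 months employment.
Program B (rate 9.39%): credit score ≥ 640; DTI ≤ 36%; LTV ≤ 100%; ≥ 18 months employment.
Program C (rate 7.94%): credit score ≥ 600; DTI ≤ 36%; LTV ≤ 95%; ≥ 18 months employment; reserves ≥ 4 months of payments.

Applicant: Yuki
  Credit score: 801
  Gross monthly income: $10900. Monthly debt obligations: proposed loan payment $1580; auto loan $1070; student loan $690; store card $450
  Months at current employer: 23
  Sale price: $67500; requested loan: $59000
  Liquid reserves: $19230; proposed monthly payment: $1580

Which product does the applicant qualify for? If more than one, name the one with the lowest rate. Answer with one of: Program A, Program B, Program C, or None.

Total debts = (1,580 + 1,070 + 690 + 450) = 3,790; DTI = 3,790/10,900 = 34.8%.
LTV = 59,000/67,500 = 87.4%.
Reserves = 19,230/1,580 = 12.2 months.
Program A: score 801 ≥ 720; DTI 34.8% ≤ 45%; LTV 87.4% ≤ 90%; employment 23 ≥ 6 mo → qualifies.
Program B: score 801 ≥ 640; DTI 34.8% ≤ 36%; LTV 87.4% ≤ 100%; employment 23 ≥ 18 mo → qualifies.
Program C: score 801 ≥ 600; DTI 34.8% ≤ 36%; LTV 87.4% ≤ 95%; employment 23 ≥ 18 mo; reserves 12.2 ≥ 4 mo → qualifies.
Qualifying: Program A, Program B, Program C. Lowest rate is 7.94% → Program C.

Program C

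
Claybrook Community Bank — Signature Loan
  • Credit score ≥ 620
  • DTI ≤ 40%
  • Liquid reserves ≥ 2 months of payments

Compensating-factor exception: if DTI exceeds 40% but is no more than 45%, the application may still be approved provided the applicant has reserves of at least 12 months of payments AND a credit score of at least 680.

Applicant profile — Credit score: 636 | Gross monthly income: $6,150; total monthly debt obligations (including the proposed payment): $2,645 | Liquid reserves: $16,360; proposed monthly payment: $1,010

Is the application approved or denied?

Denied

Credit score 636 ≥ 620 (meets base)
DTI = 2,645/6,150 = 43% > 40% — standard DTI limit exceeded.
Reserves: 16,360 ÷ 1,010 = 16.2 months (meets 2-month minimum)
43% falls in the override range (40%–45%), so the compensating-factor test applies.
Reserves 16.2 ≥ 12 months; credit score 636 < 680.
Compensating-factor requirement not fully met.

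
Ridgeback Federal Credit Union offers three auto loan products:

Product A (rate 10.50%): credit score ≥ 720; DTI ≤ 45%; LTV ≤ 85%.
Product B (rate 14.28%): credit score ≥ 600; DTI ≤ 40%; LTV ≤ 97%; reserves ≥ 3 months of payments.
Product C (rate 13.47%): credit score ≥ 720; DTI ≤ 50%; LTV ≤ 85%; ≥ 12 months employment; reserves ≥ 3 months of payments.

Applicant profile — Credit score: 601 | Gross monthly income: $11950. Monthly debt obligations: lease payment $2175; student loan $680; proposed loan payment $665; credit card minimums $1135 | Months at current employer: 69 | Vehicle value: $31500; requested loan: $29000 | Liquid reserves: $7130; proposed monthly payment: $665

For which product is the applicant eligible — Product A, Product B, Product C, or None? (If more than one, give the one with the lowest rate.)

Product B

Total debts = (2,175 + 680 + 665 + 1,135) = 4,655; DTI = 4,655/11,950 = 39%.
LTV = 29,000/31,500 = 92.1%.
Reserves = 7,130/665 = 10.7 months.
Product A: score 601 < 720; DTI 39% ≤ 45%; LTV 92.1% > 85% → does not qualify.
Product B: score 601 ≥ 600; DTI 39% ≤ 40%; LTV 92.1% ≤ 97%; reserves 10.7 ≥ 3 mo → qualifies.
Product C: score 601 < 720; DTI 39% ≤ 50%; LTV 92.1% > 85%; employment 69 ≥ 12 mo; reserves 10.7 ≥ 3 mo → does not qualify.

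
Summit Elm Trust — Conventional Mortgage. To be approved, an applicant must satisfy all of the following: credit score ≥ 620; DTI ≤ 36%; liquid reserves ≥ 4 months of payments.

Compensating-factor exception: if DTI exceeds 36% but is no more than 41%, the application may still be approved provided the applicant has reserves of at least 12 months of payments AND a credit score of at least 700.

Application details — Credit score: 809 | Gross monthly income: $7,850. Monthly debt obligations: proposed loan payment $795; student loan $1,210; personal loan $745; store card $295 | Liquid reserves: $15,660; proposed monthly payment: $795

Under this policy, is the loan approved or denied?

Approved

Credit score 809 ≥ 620 (meets base)
Total debts = (795 + 1,210 + 745 + 295) = 3,045. DTI: 3,045 ÷ 7,850 = 38.8%, over the 36% base limit.
Reserves = 15,660/795 = 19.7 months ≥ 4
38.8% falls in the override range (36%–41%), so the compensating-factor test applies.
Override check — reserves: 19.7 mo (ok); score: 809 (ok).
Both compensating conditions met → exception applies.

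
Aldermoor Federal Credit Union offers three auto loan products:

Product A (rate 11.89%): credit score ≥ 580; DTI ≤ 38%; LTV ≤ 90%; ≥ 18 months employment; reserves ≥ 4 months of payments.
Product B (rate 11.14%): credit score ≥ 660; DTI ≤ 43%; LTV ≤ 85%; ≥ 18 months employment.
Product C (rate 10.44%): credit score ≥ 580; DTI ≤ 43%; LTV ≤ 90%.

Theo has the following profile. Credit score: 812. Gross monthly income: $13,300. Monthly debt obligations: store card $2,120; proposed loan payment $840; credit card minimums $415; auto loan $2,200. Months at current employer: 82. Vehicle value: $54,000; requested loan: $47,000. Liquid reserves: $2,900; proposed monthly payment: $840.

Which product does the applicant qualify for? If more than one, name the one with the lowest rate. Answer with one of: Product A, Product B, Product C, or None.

Product C

Total debts = (2,120 + 840 + 415 + 2,200) = 5,575; DTI = 5,575/13,300 = 41.9%.
LTV = 47,000/54,000 = 87%.
Reserves = 2,900/840 = 3.5 months.
Product A: score 812 ≥ 580; DTI 41.9% > 38%; LTV 87% ≤ 90%; employment 82 ≥ 18 mo; reserves 3.5 < 4 mo → does not qualify.
Product B: score 812 ≥ 660; DTI 41.9% ≤ 43%; LTV 87% > 85%; employment 82 ≥ 18 mo → does not qualify.
Product C: score 812 ≥ 580; DTI 41.9% ≤ 43%; LTV 87% ≤ 90% → qualifies.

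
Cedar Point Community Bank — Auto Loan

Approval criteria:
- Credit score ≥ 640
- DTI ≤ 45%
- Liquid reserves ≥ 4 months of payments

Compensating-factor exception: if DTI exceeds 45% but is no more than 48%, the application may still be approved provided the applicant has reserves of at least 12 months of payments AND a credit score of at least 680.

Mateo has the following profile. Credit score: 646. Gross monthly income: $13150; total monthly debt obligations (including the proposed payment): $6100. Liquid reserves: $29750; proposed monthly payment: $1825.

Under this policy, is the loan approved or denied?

Denied

Credit score 646 ≥ 640 (meets base)
DTI = 6,100/13,150 = 46.4% > 45% — standard DTI limit exceeded.
Liquid reserves cover 29,750/1,825 = 16.3 months — ≥ 4 required
46.4% falls in the override range (45%–48%), so the compensating-factor test applies.
Override check — reserves: 16.3 mo (ok); score: 646 (below 680).
Override conditions not both satisfied; exception does not apply.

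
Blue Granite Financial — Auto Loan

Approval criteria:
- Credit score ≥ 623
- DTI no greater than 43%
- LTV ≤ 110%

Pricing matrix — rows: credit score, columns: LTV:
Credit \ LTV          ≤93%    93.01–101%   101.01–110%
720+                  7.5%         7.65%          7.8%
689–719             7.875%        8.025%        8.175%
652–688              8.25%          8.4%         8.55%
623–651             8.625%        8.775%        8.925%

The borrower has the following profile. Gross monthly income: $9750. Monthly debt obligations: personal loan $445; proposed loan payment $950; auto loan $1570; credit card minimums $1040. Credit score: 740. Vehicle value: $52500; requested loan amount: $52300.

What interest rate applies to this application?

7.65%

Credit score 740 ≥ 623; Total monthly debts = (445 + 950 + 1,570 + 1,040) = 4,005. Debt-to-income = 4,005/9,750 = 41.1% — meets 43% limit
LTV: 52,300 ÷ 52,500 = 99.6%, within 110% cap
Credit 740 → row 720+; LTV 99.6% → column 93.01–101%. Grid cell → 7.65%.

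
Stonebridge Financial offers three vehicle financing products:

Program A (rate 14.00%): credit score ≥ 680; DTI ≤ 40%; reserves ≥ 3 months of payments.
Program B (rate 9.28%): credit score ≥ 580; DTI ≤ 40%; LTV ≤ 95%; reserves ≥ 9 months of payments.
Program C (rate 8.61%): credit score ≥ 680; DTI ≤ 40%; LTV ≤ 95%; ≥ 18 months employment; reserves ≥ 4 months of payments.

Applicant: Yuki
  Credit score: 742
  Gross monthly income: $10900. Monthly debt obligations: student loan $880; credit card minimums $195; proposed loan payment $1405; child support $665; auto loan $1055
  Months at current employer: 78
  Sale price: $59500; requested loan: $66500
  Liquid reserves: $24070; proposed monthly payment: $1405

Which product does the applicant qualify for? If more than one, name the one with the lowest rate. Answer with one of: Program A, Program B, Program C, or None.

Total debts = (880 + 195 + 1,405 + 665 + 1,055) = 4,200; DTI = 4,200/10,900 = 38.5%.
LTV = 66,500/59,500 = 111.8%.
Reserves = 24,070/1,405 = 17.1 months.
Program A: score 742 ≥ 680; DTI 38.5% ≤ 40%; reserves 17.1 ≥ 3 mo → qualifies.
Program B: score 742 ≥ 580; DTI 38.5% ≤ 40%; LTV 111.8% > 95%; reserves 17.1 ≥ 9 mo → does not qualify.
Program C: score 742 ≥ 680; DTI 38.5% ≤ 40%; LTV 111.8% > 95%; employment 78 ≥ 18 mo; reserves 17.1 ≥ 4 mo → does not qualify.

Program A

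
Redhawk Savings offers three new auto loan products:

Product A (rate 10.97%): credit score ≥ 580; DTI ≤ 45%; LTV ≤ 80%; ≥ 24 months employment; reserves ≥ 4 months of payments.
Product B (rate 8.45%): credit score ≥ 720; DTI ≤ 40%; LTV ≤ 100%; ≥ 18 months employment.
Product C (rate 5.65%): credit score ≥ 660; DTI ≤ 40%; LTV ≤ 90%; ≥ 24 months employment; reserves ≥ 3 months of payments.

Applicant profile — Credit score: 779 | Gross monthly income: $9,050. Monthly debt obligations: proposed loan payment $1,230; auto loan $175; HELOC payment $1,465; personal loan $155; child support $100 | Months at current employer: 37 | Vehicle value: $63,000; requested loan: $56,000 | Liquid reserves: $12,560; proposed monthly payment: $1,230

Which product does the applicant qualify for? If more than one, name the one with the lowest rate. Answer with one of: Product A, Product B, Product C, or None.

Product C

Total debts = (1,230 + 175 + 1,465 + 155 + 100) = 3,125; DTI = 3,125/9,050 = 34.5%.
LTV = 56,000/63,000 = 88.9%.
Reserves = 12,560/1,230 = 10.2 months.
Product A: score 779 ≥ 580; DTI 34.5% ≤ 45%; LTV 88.9% > 80%; employment 37 ≥ 24 mo; reserves 10.2 ≥ 4 mo → does not qualify.
Product B: score 779 ≥ 720; DTI 34.5% ≤ 40%; LTV 88.9% ≤ 100%; employment 37 ≥ 18 mo → qualifies.
Product C: score 779 ≥ 660; DTI 34.5% ≤ 40%; LTV 88.9% ≤ 90%; employment 37 ≥ 24 mo; reserves 10.2 ≥ 3 mo → qualifies.
Qualifying: Product B, Product C. Lowest rate is 5.65% → Product C.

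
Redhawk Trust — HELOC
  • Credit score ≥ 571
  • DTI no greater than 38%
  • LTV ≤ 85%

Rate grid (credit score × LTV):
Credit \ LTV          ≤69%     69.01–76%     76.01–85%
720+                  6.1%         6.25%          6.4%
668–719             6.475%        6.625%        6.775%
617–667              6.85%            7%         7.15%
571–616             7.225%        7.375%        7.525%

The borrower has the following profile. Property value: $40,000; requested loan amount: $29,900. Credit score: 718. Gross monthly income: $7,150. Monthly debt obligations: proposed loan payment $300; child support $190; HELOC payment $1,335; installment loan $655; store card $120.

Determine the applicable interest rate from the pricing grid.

6.625%

Credit score 718 ≥ 571; Total monthly debts = (300 + 190 + 1,335 + 655 + 120) = 2,600. DTI: 2,600 ÷ 7,150 = 36.4%, within the 38% cap
LTV = 29,900/40,000 = 74.8% ≤ 85%
Score 718 is in the 668–719 band; LTV 74.8% is in the 69.01–76% band → 6.625%.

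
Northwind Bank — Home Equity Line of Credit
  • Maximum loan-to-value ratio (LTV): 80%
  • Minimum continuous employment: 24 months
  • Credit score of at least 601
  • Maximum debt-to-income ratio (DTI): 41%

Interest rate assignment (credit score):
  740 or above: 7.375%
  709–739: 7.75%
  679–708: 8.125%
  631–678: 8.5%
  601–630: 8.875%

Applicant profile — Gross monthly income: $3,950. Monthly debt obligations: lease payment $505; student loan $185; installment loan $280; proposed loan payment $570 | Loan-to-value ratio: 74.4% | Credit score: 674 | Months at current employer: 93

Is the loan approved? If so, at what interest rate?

Approved at 8.5%

Credit score 674 ≥ 601 (meets minimum)
Employment 93 ≥ 24 months
LTV 74.4% — within 80%
Total monthly debts = (505 + 185 + 280 + 570) = 1,540. DTI = 1,540/3,950 = 39% ≤ 41%
All requirements met. Score 674 falls in the 631–678 tier → 8.5%.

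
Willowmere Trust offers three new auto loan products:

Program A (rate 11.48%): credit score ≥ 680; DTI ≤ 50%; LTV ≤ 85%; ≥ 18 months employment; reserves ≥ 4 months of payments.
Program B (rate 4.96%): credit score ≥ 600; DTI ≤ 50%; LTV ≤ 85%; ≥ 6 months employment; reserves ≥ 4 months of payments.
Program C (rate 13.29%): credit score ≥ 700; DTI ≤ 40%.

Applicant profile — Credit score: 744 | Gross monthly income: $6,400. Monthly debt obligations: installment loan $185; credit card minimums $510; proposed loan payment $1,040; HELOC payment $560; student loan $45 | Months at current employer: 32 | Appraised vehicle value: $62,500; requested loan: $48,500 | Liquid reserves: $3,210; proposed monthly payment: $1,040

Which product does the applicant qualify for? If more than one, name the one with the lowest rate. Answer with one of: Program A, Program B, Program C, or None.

Total debts = (185 + 510 + 1,040 + 560 + 45) = 2,340; DTI = 2,340/6,400 = 36.6%.
LTV = 48,500/62,500 = 77.6%.
Reserves = 3,210/1,040 = 3.1 months.
Program A: score 744 ≥ 680; DTI 36.6% ≤ 50%; LTV 77.6% ≤ 85%; employment 32 ≥ 18 mo; reserves 3.1 < 4 mo → does not qualify.
Program B: score 744 ≥ 600; DTI 36.6% ≤ 50%; LTV 77.6% ≤ 85%; employment 32 ≥ 6 mo; reserves 3.1 < 4 mo → does not qualify.
Program C: score 744 ≥ 700; DTI 36.6% ≤ 40% → qualifies.

Program C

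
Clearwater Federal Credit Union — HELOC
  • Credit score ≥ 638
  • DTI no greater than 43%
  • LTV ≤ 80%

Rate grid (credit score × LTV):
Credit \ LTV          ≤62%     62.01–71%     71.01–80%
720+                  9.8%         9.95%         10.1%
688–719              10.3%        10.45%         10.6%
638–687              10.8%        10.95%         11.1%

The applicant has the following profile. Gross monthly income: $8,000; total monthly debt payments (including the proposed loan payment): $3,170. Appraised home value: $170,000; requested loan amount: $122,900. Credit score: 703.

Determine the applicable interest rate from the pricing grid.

10.6%

Credit score 703 ≥ 638; DTI = 3,170/8,000 = 39.6% ≤ 43%
Loan-to-value = 122,900/170,000 = 72.3% — pass (80% max)
Credit 703 → row 688–719; LTV 72.3% → column 71.01–80%. Grid cell → 10.6%.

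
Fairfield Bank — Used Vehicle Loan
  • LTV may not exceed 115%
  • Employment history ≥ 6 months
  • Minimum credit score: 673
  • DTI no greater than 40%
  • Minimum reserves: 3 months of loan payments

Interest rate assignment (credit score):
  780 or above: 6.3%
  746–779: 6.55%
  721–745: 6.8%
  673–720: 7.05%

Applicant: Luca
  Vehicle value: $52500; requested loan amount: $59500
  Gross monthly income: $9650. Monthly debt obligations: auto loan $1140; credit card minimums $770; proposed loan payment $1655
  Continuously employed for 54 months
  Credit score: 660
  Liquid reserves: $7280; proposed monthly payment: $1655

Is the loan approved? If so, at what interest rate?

Denied

Credit score 660 < 673 (below minimum)
Total monthly debts = (1,140 + 770 + 1,655) = 3,565. DTI = 3,565/9,650 = 36.9% ≤ 40%
Loan-to-value = 59,500/52,500 = 113.3% — pass (115% max)
Reserves = 7,280/1,655 = 4.4 months ≥ 3
Employment 54 ≥ 6 months
Not all requirements met → denied.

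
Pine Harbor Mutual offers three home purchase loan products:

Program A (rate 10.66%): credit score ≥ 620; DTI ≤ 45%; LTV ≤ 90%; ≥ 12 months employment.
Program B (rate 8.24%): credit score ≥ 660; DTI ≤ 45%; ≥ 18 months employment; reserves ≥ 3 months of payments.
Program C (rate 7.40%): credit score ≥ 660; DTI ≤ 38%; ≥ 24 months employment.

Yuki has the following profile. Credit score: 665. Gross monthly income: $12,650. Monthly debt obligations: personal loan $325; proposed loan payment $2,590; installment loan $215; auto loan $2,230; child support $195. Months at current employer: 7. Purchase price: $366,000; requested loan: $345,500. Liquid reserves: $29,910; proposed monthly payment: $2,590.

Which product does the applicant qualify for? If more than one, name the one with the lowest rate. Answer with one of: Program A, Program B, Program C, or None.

Total debts = (325 + 2,590 + 215 + 2,230 + 195) = 5,555; DTI = 5,555/12,650 = 43.9%.
LTV = 345,500/366,000 = 94.4%.
Reserves = 29,910/2,590 = 11.5 months.
Program A: score 665 ≥ 620; DTI 43.9% ≤ 45%; LTV 94.4% > 90%; employment 7 < 12 mo → does not qualify.
Program B: score 665 ≥ 660; DTI 43.9% ≤ 45%; employment 7 < 18 mo; reserves 11.5 ≥ 3 mo → does not qualify.
Program C: score 665 ≥ 660; DTI 43.9% > 38%; employment 7 < 24 mo → does not qualify.

None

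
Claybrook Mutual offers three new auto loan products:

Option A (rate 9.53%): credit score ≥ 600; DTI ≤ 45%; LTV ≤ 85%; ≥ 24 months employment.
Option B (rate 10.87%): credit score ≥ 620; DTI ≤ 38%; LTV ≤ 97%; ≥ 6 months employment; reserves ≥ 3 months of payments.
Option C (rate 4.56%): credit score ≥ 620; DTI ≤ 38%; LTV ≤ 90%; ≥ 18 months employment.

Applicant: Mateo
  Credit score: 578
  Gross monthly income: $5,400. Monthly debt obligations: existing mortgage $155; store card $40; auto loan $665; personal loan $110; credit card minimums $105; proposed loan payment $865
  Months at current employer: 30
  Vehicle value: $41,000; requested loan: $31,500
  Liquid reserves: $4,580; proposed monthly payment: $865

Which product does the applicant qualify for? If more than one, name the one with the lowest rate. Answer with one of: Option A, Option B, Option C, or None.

Total debts = (155 + 40 + 665 + 110 + 105 + 865) = 1,940; DTI = 1,940/5,400 = 35.9%.
LTV = 31,500/41,000 = 76.8%.
Reserves = 4,580/865 = 5.3 months.
Option A: score 578 < 600; DTI 35.9% ≤ 45%; LTV 76.8% ≤ 85%; employment 30 ≥ 24 mo → does not qualify.
Option B: score 578 < 620; DTI 35.9% ≤ 38%; LTV 76.8% ≤ 97%; employment 30 ≥ 6 mo; reserves 5.3 ≥ 3 mo → does not qualify.
Option C: score 578 < 620; DTI 35.9% ≤ 38%; LTV 76.8% ≤ 90%; employment 30 ≥ 18 mo → does not qualify.

None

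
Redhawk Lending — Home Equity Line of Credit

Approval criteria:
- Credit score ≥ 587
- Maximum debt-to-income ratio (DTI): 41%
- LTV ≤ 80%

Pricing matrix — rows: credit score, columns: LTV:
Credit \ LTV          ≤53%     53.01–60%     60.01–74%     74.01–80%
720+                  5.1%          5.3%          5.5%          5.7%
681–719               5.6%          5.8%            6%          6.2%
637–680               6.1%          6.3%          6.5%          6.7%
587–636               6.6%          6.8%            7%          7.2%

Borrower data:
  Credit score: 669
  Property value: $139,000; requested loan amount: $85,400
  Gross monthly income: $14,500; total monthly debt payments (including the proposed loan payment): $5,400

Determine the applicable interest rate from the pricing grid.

Credit score 669 ≥ 587; DTI: 5,400 ÷ 14,500 = 37.2%, within the 41% cap
LTV = 85,400/139,000 = 61.4% ≤ 80%
Score 669 is in the 637–680 band; LTV 61.4% is in the 60.01–74% band → 6.5%.

6.5%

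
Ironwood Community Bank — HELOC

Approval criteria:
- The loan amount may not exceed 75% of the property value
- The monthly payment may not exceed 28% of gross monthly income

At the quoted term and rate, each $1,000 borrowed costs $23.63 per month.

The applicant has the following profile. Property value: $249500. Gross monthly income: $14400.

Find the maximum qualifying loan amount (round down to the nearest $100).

Payment cap: 28% × $14,400 = $4,032/month.
At $23.63 per $1,000, that supports 4,032/23.63 × 1,000 ≈ $170,630 → $170,600.
LTV cap: 75% × $249,500 = $187,125 → $187,100.
Binding constraint: payment-to-income.

$170,600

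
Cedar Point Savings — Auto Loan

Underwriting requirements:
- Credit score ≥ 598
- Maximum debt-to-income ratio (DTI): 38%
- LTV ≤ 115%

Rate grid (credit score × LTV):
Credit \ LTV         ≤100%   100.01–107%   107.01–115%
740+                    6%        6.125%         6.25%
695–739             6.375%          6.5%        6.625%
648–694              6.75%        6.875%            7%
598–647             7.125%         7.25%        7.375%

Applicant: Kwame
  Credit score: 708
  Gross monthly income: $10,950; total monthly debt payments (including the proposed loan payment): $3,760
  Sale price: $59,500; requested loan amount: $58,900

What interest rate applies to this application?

6.375%

Credit score 708 ≥ 598; Debt-to-income = 3,760/10,950 = 34.3% — meets 38% limit
LTV = 58,900/59,500 = 99% ≤ 115%
Row: 708 falls in 695–739. Column: 99% falls in ≤100%. Rate = 6.375%.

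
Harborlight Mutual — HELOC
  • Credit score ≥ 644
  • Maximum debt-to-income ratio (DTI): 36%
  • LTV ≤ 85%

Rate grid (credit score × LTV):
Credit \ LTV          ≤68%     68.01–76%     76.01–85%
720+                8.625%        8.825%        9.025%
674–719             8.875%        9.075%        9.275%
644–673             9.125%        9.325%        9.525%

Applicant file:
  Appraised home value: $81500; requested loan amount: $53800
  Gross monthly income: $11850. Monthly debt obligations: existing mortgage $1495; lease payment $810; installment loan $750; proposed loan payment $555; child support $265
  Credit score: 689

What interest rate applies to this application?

Credit score 689 ≥ 644; Total monthly debts = (1,495 + 810 + 750 + 555 + 265) = 3,875. Debt-to-income = 3,875/11,850 = 32.7% — meets 36% limit
LTV: 53,800 ÷ 81,500 = 66%, within 85% cap
Row: 689 falls in 674–719. Column: 66% falls in ≤68%. Rate = 8.875%.

8.875%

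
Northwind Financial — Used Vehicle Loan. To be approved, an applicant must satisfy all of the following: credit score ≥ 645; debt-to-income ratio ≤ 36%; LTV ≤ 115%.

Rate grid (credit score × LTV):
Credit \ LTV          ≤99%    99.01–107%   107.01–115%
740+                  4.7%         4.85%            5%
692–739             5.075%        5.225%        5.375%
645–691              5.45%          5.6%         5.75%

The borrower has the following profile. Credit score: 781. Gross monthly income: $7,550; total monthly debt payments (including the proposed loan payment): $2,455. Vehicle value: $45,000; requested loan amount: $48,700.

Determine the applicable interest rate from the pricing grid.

Credit score 781 ≥ 645; Debt-to-income = 2,455/7,550 = 32.5% — meets 36% limit
Loan-to-value = 48,700/45,000 = 108.2% — pass (115% max)
Score 781 is in the 740+ band; LTV 108.2% is in the 107.01–115% band → 5%.

5%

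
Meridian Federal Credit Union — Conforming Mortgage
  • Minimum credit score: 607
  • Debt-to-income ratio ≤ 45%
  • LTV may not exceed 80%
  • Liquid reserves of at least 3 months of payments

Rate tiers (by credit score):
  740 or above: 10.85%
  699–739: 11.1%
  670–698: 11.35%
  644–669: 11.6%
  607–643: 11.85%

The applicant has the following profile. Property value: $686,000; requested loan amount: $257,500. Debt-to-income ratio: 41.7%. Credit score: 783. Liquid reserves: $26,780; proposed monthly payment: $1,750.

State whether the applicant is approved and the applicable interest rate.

Approved at 10.85%

Credit score 783 ≥ 607 (meets minimum)
DTI 41.7% ≤ 45%
LTV: 257,500 ÷ 686,000 = 37.5%, within 80% cap
Reserves = 26,780/1,750 = 15.3 months ≥ 3
All requirements met. Score 783 falls in the 740 or above tier → 10.85%.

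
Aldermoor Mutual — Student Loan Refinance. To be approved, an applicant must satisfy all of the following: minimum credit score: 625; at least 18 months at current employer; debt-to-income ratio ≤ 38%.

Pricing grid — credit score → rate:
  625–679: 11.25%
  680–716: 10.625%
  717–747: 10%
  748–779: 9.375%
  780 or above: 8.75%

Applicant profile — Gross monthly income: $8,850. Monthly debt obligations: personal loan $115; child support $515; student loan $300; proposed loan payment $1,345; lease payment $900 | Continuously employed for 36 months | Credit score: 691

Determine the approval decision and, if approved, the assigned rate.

Credit score 691 ≥ 625 (meets minimum)
Total monthly debts = (115 + 515 + 300 + 1,345 + 900) = 3,175. DTI: 3,175 ÷ 8,850 = 35.9%, within the 38% cap
Employment 36 ≥ 18 months
All requirements met. Score 691 falls in the 680–716 tier → 10.625%.

Approved at 10.625%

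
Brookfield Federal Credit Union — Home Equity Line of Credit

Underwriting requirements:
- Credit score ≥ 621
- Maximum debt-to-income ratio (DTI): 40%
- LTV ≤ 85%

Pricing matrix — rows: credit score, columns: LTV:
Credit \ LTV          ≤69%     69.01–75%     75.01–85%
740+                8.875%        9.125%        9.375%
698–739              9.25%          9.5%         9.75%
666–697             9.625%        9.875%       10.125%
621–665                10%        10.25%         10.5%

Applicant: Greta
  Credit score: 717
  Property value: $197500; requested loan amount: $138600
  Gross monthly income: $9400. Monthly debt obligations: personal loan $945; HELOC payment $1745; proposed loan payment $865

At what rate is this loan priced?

9.5%

Credit score 717 ≥ 621; Total monthly debts = (945 + 1,745 + 865) = 3,555. DTI = 3,555/9,400 = 37.8% ≤ 40%
LTV: 138,600 ÷ 197,500 = 70.2%, within 85% cap
Score 717 is in the 698–739 band; LTV 70.2% is in the 69.01–75% band → 9.5%.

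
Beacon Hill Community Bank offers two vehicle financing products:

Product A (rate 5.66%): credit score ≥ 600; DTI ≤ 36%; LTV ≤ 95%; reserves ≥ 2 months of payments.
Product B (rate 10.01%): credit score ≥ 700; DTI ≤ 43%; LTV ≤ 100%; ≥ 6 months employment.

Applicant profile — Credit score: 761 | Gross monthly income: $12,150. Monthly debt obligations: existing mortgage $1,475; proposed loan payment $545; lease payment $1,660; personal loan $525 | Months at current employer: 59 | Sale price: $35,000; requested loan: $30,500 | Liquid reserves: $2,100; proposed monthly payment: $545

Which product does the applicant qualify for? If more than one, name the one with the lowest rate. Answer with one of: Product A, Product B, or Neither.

Product A

Total debts = (1,475 + 545 + 1,660 + 525) = 4,205; DTI = 4,205/12,150 = 34.6%.
LTV = 30,500/35,000 = 87.1%.
Reserves = 2,100/545 = 3.9 months.
Product A: score 761 ≥ 600; DTI 34.6% ≤ 36%; LTV 87.1% ≤ 95%; reserves 3.9 ≥ 2 mo → qualifies.
Product B: score 761 ≥ 700; DTI 34.6% ≤ 43%; LTV 87.1% ≤ 100%; employment 59 ≥ 6 mo → qualifies.
Qualifying: Product A, Product B. Lowest rate is 5.66% → Product A.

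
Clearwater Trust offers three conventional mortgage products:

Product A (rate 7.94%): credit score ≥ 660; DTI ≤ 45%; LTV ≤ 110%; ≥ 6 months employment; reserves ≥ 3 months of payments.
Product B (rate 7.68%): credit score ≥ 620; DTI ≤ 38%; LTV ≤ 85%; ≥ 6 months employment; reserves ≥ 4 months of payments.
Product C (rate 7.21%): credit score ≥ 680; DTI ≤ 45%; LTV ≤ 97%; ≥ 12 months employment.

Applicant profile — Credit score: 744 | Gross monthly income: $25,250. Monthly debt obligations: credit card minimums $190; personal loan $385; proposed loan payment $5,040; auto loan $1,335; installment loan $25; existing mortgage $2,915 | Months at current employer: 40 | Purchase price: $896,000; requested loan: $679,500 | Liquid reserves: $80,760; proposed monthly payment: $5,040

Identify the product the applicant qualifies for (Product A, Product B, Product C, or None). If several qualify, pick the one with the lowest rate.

Product C

Total debts = (190 + 385 + 5,040 + 1,335 + 25 + 2,915) = 9,890; DTI = 9,890/25,250 = 39.2%.
LTV = 679,500/896,000 = 75.8%.
Reserves = 80,760/5,040 = 16.0 months.
Product A: score 744 ≥ 660; DTI 39.2% ≤ 45%; LTV 75.8% ≤ 110%; employment 40 ≥ 6 mo; reserves 16.0 ≥ 3 mo → qualifies.
Product B: score 744 ≥ 620; DTI 39.2% > 38%; LTV 75.8% ≤ 85%; employment 40 ≥ 6 mo; reserves 16.0 ≥ 4 mo → does not qualify.
Product C: score 744 ≥ 680; DTI 39.2% ≤ 45%; LTV 75.8% ≤ 97%; employment 40 ≥ 12 mo → qualifies.
Qualifying: Product A, Product C. Lowest rate is 7.21% → Product C.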